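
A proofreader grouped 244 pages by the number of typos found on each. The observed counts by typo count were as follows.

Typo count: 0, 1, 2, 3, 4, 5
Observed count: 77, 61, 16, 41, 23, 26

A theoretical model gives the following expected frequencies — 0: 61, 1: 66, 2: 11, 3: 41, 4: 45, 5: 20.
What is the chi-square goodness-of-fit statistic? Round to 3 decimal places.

19.404

0: (77 − 61)²/61 = 256/61 = 4.1967
1: (61 − 66)²/66 = 25/66 = 0.3788
2: (16 − 11)²/11 = 25/11 = 2.2727
3: (41 − 41)²/41 = 0/41 = 0.0000
4: (23 − 45)²/45 = 484/45 = 10.7556
5: (26 − 20)²/20 = 36/20 = 1.8000
Sum = 19.404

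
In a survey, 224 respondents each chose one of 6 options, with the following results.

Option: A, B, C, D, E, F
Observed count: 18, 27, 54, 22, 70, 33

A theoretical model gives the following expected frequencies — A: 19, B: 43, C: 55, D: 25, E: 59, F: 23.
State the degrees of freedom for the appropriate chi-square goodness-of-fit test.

There are k = 6 categories and no parameters were estimated from the data, so df = 6 − 1 = 5.

5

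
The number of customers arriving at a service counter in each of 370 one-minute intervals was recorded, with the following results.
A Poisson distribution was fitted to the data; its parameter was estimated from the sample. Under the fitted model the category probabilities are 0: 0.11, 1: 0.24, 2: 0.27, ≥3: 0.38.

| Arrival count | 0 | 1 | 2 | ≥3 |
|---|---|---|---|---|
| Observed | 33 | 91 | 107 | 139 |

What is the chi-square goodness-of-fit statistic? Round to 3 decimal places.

Expected counts E_i = n·p_i: 370×0.11 = 40.7, 370×0.24 = 88.8, 370×0.27 = 99.9, 370×0.38 = 140.6.
cat         O        E   (O−E)²/E
0          33     40.7     1.4568
1          91     88.8     0.0545
2         107     99.9     0.5046
≥3        139    140.6     0.0182
Sum = 2.034

2.034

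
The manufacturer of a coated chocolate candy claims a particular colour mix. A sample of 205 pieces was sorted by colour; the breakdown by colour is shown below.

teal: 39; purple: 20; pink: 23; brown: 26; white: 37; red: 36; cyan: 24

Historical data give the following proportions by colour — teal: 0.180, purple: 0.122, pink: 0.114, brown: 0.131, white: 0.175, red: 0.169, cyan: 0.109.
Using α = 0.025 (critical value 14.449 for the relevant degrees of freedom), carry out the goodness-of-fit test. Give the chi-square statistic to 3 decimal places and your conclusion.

1.367; do not reject

Expected counts E_i = n·p_i: 205×0.180 = 36.9, 205×0.122 = 25.01, 205×0.114 = 23.37, 205×0.131 = 26.855, 205×0.175 = 35.875, 205×0.169 = 34.645, 205×0.109 = 22.345.
χ² = (39−36.9)²/36.9 + (20−25.01)²/25.01 + (23−23.37)²/23.37 + (26−26.855)²/26.855 + (37−35.875)²/35.875 + (36−34.645)²/34.645 + (24−22.345)²/22.345
   = 0.1195 + 1.0036 + 0.0059 + 0.0272 + 0.0353 + 0.0530 + 0.1226
Sum = 1.367
df = 6. Since 1.367 < 14.449, we do not reject H₀.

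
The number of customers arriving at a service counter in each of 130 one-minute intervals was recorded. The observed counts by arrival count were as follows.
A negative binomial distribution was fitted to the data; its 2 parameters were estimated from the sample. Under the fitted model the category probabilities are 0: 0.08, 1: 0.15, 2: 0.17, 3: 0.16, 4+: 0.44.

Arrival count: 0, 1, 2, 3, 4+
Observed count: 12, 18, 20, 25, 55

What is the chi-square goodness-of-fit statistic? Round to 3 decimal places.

Expected counts E_i = n·p_i: 130×0.08 = 10.4, 130×0.15 = 19.5, 130×0.17 = 22.1, 130×0.16 = 20.8, 130×0.44 = 57.2.
χ² = (12−10.4)²/10.4 + (18−19.5)²/19.5 + (20−22.1)²/22.1 + (25−20.8)²/20.8 + (55−57.2)²/57.2
   = 0.2462 + 0.1154 + 0.1995 + 0.8481 + 0.0846
Sum = 1.494

1.494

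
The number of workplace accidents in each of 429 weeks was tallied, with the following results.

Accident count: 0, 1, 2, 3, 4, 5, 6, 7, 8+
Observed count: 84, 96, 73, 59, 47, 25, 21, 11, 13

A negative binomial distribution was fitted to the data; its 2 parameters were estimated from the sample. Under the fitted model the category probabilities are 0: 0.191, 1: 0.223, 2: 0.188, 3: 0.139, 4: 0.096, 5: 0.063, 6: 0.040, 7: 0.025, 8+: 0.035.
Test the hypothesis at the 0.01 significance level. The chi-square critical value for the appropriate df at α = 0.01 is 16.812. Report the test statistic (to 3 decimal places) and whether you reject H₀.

2.896; do not reject

Expected counts E_i = n·p_i: 429×0.191 = 81.939, 429×0.223 = 95.667, 429×0.188 = 80.652, 429×0.139 = 59.631, 429×0.096 = 41.184, 429×0.063 = 27.027, 429×0.040 = 17.16, 429×0.025 = 10.725, 429×0.035 = 15.015.
cat         O        E   (O−E)²/E
0          84   81.939     0.0518
1          96   95.667     0.0012
2          73   80.652     0.7260
3          59   59.631     0.0067
4          47   41.184     0.8213
5          25   27.027     0.1520
6          21    17.16     0.8593
7          11   10.725     0.0071
8+         13   15.015     0.2704
Sum = 2.896
df = 6. Since 2.896 < 16.812, we do not reject H₀.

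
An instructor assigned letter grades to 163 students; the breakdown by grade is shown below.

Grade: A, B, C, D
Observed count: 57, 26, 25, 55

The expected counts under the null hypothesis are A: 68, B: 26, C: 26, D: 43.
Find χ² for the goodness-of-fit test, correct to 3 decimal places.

cat         O        E   (O−E)²/E
A          57       68     1.7794
B          26       26     0.0000
C          25       26     0.0385
D          55       43     3.3488
Sum = 5.167

5.167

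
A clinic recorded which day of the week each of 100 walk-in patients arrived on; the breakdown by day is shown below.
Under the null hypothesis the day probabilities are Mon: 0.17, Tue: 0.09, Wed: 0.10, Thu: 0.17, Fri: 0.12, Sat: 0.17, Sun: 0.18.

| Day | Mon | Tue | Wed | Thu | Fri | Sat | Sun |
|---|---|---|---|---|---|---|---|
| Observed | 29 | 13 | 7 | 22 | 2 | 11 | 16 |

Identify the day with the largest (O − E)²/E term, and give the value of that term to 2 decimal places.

Expected counts E_i = n·p_i: 100×0.17 = 17, 100×0.09 = 9, 100×0.10 = 10, 100×0.17 = 17, 100×0.12 = 12, 100×0.17 = 17, 100×0.18 = 18.
χ² = (29−17)²/17 + (13−9)²/9 + (7−10)²/10 + (22−17)²/17 + (2−12)²/12 + (11−17)²/17 + (16−18)²/18
   = 8.471 + 1.778 + 0.900 + 1.471 + 8.333 + 2.118 + 0.222
The largest term is for Mon: 8.47.

Mon, 8.47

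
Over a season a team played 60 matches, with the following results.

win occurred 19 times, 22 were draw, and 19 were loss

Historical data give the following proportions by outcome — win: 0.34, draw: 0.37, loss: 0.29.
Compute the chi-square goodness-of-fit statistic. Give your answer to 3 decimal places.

Expected counts E_i = n·p_i: 60×0.34 = 20.4, 60×0.37 = 22.2, 60×0.29 = 17.4.
cat         O        E   (O−E)²/E
win        19     20.4     0.0961
draw       22     22.2     0.0018
loss       19     17.4     0.1471
Sum = 0.245

0.245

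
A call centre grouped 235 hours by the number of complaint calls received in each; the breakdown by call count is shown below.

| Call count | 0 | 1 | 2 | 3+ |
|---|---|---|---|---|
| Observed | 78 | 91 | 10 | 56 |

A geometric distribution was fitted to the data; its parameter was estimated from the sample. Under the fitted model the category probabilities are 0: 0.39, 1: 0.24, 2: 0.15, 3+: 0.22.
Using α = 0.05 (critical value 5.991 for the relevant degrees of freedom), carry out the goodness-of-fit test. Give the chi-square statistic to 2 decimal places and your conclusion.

Expected counts E_i = n·p_i: 235×0.39 = 91.65, 235×0.24 = 56.4, 235×0.15 = 35.25, 235×0.22 = 51.7.
cat         O        E   (O−E)²/E
0          78    91.65      2.033
1          91     56.4     21.226
2          10    35.25     18.087
3+         56     51.7      0.358
Sum = 41.70
df = 2. Since 41.70 > 5.991, we reject H₀.

41.70; reject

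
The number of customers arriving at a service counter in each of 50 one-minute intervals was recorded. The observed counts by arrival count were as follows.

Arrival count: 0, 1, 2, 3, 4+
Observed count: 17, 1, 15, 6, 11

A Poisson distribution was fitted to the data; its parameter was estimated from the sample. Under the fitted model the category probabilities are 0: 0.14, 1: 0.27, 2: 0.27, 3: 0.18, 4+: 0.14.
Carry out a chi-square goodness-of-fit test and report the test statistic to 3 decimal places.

29.312

Expected counts E_i = n·p_i: 50×0.14 = 7, 50×0.27 = 13.5, 50×0.27 = 13.5, 50×0.18 = 9, 50×0.14 = 7.
χ² = (17−7)²/7 + (1−13.5)²/13.5 + (15−13.5)²/13.5 + (6−9)²/9 + (11−7)²/7
   = 14.2857 + 11.5741 + 0.1667 + 1.0000 + 2.2857
Sum = 29.312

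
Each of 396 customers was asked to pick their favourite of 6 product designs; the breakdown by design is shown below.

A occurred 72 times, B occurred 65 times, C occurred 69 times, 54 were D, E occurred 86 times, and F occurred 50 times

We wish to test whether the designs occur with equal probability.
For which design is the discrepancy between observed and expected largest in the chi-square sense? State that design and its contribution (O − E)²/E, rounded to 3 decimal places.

E, 6.061

Under H₀ each category has probability 1/6, so each expected count is 396/6 = 66.
χ² = (72−66)²/66 + (65−66)²/66 + (69−66)²/66 + (54−66)²/66 + (86−66)²/66 + (50−66)²/66
   = 0.5455 + 0.0152 + 0.1364 + 2.1818 + 6.0606 + 3.8788
The largest term is for E: 6.061.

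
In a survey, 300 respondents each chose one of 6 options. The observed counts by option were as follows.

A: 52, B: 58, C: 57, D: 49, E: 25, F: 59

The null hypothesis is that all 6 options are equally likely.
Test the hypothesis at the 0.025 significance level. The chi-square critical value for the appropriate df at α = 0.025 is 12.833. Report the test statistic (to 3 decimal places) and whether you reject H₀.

Under H₀ each category has probability 1/6, so each expected count is 300/6 = 50.
χ² = (52−50)²/50 + (58−50)²/50 + (57−50)²/50 + (49−50)²/50 + (25−50)²/50 + (59−50)²/50
   = 0.0800 + 1.2800 + 0.9800 + 0.0200 + 12.5000 + 1.6200
Sum = 16.480
df = 5. Since 16.480 > 12.833, we reject H₀.

16.480; reject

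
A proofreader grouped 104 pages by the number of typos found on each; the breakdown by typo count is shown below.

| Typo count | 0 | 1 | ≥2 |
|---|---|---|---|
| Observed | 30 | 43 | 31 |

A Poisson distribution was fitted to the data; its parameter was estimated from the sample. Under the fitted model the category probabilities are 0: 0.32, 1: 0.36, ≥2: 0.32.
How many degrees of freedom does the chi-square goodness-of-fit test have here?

1

There are k = 3 categories and 1 parameter estimated from the data, so df = 3 − 1 − 1 = 1.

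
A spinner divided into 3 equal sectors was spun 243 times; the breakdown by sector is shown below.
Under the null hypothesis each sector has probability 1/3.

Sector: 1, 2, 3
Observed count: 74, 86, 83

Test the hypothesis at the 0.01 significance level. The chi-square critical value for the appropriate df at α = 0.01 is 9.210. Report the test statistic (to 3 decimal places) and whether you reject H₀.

Expected count for each of the 3 categories: 243/3 = 81.
1: (74 − 81)²/81 = 49/81 = 0.6049
2: (86 − 81)²/81 = 25/81 = 0.3086
3: (83 − 81)²/81 = 4/81 = 0.0494
Sum = 0.963
df = 2. Since 0.963 < 9.210, we do not reject H₀.

0.963; do not reject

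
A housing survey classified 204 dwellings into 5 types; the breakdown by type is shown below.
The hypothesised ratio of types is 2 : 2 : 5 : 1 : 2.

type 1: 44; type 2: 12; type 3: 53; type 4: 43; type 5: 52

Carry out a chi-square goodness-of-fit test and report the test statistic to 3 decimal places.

Ratio total = 12. Expected counts: 204×2/12 = 34, 204×2/12 = 34, 204×5/12 = 85, 204×1/12 = 17, 204×2/12 = 34.
χ² = (44−34)²/34 + (12−34)²/34 + (53−85)²/85 + (43−17)²/17 + (52−34)²/34
   = 2.9412 + 14.2353 + 12.0471 + 39.7647 + 9.5294
Sum = 78.518

78.518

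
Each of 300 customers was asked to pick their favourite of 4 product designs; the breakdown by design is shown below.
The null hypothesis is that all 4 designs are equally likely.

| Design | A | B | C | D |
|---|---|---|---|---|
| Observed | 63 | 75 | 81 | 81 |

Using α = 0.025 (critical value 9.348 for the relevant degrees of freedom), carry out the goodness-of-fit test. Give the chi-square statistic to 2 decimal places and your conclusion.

2.88; do not reject

Under H₀ each category has probability 1/4, so each expected count is 300/4 = 75.
χ² = (63−75)²/75 + (75−75)²/75 + (81−75)²/75 + (81−75)²/75
   = 1.920 + 0.000 + 0.480 + 0.480
Sum = 2.88
df = 3. Since 2.88 < 9.348, we do not reject H₀.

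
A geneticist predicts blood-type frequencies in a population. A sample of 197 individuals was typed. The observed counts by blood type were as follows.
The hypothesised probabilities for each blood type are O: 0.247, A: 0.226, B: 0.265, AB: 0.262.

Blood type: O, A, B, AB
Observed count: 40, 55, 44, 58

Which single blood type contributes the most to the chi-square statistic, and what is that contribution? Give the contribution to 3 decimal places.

A, 2.466

Expected counts E_i = n·p_i: 197×0.247 = 48.659, 197×0.226 = 44.522, 197×0.265 = 52.205, 197×0.262 = 51.614.
cat         O        E   (O−E)²/E
O          40   48.659     1.5409
A          55   44.522     2.4659
B          44   52.205     1.2896
AB         58   51.614     0.7901
The largest term is for A: 2.466.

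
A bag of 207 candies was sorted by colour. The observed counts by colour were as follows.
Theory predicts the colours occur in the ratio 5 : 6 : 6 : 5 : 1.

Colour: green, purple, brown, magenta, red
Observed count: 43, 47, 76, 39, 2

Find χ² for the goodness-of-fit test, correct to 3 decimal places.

Ratio total = 23. Expected counts: 207×5/23 = 45, 207×6/23 = 54, 207×6/23 = 54, 207×5/23 = 45, 207×1/23 = 9.
χ² = (43−45)²/45 + (47−54)²/54 + (76−54)²/54 + (39−45)²/45 + (2−9)²/9
   = 0.0889 + 0.9074 + 8.9630 + 0.8000 + 5.4444
Sum = 16.204

16.204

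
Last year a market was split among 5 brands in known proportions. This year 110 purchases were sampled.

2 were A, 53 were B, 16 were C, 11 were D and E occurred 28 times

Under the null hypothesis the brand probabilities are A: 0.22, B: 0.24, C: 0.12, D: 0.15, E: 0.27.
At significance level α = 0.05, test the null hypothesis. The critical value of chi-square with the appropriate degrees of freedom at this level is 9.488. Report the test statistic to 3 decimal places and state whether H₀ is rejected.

49.691; reject

Expected counts E_i = n·p_i: 110×0.22 = 24.2, 110×0.24 = 26.4, 110×0.12 = 13.2, 110×0.15 = 16.5, 110×0.27 = 29.7.
χ² = (2−24.2)²/24.2 + (53−26.4)²/26.4 + (16−13.2)²/13.2 + (11−16.5)²/16.5 + (28−29.7)²/29.7
   = 20.3653 + 26.8015 + 0.5939 + 1.8333 + 0.0973
Sum = 49.691
df = 4. Since 49.691 > 9.488, we reject H₀.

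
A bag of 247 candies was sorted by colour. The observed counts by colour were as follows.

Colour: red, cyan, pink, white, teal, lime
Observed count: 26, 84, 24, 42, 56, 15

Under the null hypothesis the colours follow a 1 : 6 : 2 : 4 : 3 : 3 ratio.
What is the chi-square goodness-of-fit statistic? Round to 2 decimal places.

Ratio total = 19. Expected counts: 247×1/19 = 13, 247×6/19 = 78, 247×2/19 = 26, 247×4/19 = 52, 247×3/19 = 39, 247×3/19 = 39.
red: (26 − 13)²/13 = 169/13 = 13.000
cyan: (84 − 78)²/78 = 36/78 = 0.462
pink: (24 − 26)²/26 = 4/26 = 0.154
white: (42 − 52)²/52 = 100/52 = 1.923
teal: (56 − 39)²/39 = 289/39 = 7.410
lime: (15 − 39)²/39 = 576/39 = 14.769
Sum = 37.72

37.72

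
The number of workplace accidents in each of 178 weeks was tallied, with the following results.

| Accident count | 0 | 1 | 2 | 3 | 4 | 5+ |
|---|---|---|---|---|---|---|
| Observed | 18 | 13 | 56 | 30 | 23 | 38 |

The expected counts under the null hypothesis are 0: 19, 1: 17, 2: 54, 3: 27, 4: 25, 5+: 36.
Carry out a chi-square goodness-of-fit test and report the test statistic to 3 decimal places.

0: (18 − 19)²/19 = 1/19 = 0.0526
1: (13 − 17)²/17 = 16/17 = 0.9412
2: (56 − 54)²/54 = 4/54 = 0.0741
3: (30 − 27)²/27 = 9/27 = 0.3333
4: (23 − 25)²/25 = 4/25 = 0.1600
5+: (38 − 36)²/36 = 4/36 = 0.1111
Sum = 1.672

1.672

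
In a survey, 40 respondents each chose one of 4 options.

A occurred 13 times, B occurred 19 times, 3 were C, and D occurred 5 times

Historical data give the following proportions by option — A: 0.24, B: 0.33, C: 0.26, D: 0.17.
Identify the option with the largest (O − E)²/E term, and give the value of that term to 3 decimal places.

C, 5.265

Expected counts E_i = n·p_i: 40×0.24 = 9.6, 40×0.33 = 13.2, 40×0.26 = 10.4, 40×0.17 = 6.8.
A: (13 − 9.6)²/9.6 = 11.56/9.6 = 1.2042
B: (19 − 13.2)²/13.2 = 33.64/13.2 = 2.5485
C: (3 − 10.4)²/10.4 = 54.76/10.4 = 5.2654
D: (5 − 6.8)²/6.8 = 3.24/6.8 = 0.4765
The largest term is for C: 5.265.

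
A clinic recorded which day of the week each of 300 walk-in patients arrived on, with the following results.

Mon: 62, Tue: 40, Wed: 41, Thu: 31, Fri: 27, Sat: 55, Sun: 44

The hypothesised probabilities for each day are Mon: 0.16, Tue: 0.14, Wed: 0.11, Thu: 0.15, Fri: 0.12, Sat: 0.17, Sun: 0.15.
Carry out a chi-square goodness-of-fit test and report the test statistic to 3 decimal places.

Expected counts E_i = n·p_i: 300×0.16 = 48, 300×0.14 = 42, 300×0.11 = 33, 300×0.15 = 45, 300×0.12 = 36, 300×0.17 = 51, 300×0.15 = 45.
χ² = (62−48)²/48 + (40−42)²/42 + (41−33)²/33 + (31−45)²/45 + (27−36)²/36 + (55−51)²/51 + (44−45)²/45
   = 4.0833 + 0.0952 + 1.9394 + 4.3556 + 2.2500 + 0.3137 + 0.0222
Sum = 13.059

13.059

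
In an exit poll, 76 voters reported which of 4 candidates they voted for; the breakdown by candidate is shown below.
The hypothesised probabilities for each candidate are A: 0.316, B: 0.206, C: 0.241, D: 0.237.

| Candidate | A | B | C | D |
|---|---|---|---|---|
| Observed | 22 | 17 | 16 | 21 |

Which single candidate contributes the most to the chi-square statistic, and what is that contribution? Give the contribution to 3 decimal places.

Expected counts E_i = n·p_i: 76×0.316 = 24.016, 76×0.206 = 15.656, 76×0.241 = 18.316, 76×0.237 = 18.012.
χ² = (22−24.016)²/24.016 + (17−15.656)²/15.656 + (16−18.316)²/18.316 + (21−18.012)²/18.012
   = 0.1692 + 0.1154 + 0.2929 + 0.4957
The largest term is for D: 0.496.

D, 0.496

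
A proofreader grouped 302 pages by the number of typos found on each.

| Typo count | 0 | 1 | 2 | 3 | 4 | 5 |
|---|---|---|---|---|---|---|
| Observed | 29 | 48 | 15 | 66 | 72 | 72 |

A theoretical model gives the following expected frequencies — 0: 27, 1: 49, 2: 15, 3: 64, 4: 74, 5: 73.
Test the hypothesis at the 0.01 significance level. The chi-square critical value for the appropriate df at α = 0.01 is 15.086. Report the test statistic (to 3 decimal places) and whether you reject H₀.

0.299; do not reject

χ² = (29−27)²/27 + (48−49)²/49 + (15−15)²/15 + (66−64)²/64 + (72−74)²/74 + (72−73)²/73
   = 0.1481 + 0.0204 + 0.0000 + 0.0625 + 0.0541 + 0.0137
Sum = 0.299
df = 5. Since 0.299 < 15.086, we do not reject H₀.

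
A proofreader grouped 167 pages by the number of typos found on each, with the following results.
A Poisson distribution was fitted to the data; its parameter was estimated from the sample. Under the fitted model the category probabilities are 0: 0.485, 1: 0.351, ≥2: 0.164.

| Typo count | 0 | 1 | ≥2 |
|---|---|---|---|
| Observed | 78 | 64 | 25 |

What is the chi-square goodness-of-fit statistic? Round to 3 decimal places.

0.813

Expected counts E_i = n·p_i: 167×0.485 = 80.995, 167×0.351 = 58.617, 167×0.164 = 27.388.
0: (78 − 80.995)²/80.995 = 8.970025/80.995 = 0.1107
1: (64 − 58.617)²/58.617 = 28.976689/58.617 = 0.4943
≥2: (25 − 27.388)²/27.388 = 5.702544/27.388 = 0.2082
Sum = 0.813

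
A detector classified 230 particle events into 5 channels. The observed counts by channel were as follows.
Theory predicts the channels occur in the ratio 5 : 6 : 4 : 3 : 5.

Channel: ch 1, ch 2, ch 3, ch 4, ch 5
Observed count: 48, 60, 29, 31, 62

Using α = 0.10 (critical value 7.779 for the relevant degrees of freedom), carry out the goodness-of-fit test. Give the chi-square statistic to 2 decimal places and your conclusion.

6.02; do not reject

Ratio total = 23. Expected counts: 230×5/23 = 50, 230×6/23 = 60, 230×4/23 = 40, 230×3/23 = 30, 230×5/23 = 50.
ch 1: (48 − 50)²/50 = 4/50 = 0.080
ch 2: (60 − 60)²/60 = 0/60 = 0.000
ch 3: (29 − 40)²/40 = 121/40 = 3.025
ch 4: (31 − 30)²/30 = 1/30 = 0.033
ch 5: (62 − 50)²/50 = 144/50 = 2.880
Sum = 6.02
df = 4. Since 6.02 < 7.779, we do not reject H₀.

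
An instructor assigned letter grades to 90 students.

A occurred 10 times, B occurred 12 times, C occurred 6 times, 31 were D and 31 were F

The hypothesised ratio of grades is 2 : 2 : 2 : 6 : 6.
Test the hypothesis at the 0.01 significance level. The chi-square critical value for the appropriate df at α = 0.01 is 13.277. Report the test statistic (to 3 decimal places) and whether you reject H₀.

Ratio total = 18. Expected counts: 90×2/18 = 10, 90×2/18 = 10, 90×2/18 = 10, 90×6/18 = 30, 90×6/18 = 30.
χ² = (10−10)²/10 + (12−10)²/10 + (6−10)²/10 + (31−30)²/30 + (31−30)²/30
   = 0.0000 + 0.4000 + 1.6000 + 0.0333 + 0.0333
Sum = 2.067
df = 4. Since 2.067 < 13.277, we do not reject H₀.

2.067; do not reject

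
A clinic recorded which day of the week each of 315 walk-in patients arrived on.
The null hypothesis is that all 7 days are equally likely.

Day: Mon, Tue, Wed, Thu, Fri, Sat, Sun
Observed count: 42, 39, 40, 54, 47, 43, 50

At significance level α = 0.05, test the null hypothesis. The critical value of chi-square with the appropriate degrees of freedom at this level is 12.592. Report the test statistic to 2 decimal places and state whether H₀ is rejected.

4.09; do not reject

Under H₀ each category has probability 1/7, so each expected count is 315/7 = 45.
χ² = (42−45)²/45 + (39−45)²/45 + (40−45)²/45 + (54−45)²/45 + (47−45)²/45 + (43−45)²/45 + (50−45)²/45
   = 0.200 + 0.800 + 0.556 + 1.800 + 0.089 + 0.089 + 0.556
Sum = 4.09
df = 6. Since 4.09 < 12.592, we do not reject H₀.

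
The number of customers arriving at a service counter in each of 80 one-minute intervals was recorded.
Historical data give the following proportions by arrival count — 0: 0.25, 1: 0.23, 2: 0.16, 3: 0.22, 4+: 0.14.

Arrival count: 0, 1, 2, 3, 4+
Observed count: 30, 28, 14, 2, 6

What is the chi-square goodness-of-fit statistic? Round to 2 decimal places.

Expected counts E_i = n·p_i: 80×0.25 = 20, 80×0.23 = 18.4, 80×0.16 = 12.8, 80×0.22 = 17.6, 80×0.14 = 11.2.
χ² = (30−20)²/20 + (28−18.4)²/18.4 + (14−12.8)²/12.8 + (2−17.6)²/17.6 + (6−11.2)²/11.2
   = 5.000 + 5.009 + 0.113 + 13.827 + 2.414
Sum = 26.36

26.36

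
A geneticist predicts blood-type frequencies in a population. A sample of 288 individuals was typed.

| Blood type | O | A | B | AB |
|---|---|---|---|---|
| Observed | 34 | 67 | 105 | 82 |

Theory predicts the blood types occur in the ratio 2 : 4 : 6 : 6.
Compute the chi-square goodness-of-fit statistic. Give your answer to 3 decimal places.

Ratio total = 18. Expected counts: 288×2/18 = 32, 288×4/18 = 64, 288×6/18 = 96, 288×6/18 = 96.
χ² = (34−32)²/32 + (67−64)²/64 + (105−96)²/96 + (82−96)²/96
   = 0.1250 + 0.1406 + 0.8438 + 2.0417
Sum = 3.151

3.151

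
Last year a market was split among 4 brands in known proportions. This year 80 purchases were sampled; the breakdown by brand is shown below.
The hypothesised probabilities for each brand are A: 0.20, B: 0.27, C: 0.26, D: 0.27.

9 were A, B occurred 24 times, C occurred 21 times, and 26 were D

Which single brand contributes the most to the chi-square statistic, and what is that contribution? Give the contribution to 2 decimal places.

A, 3.06

Expected counts E_i = n·p_i: 80×0.20 = 16, 80×0.27 = 21.6, 80×0.26 = 20.8, 80×0.27 = 21.6.
A: (9 − 16)²/16 = 49/16 = 3.063
B: (24 − 21.6)²/21.6 = 5.76/21.6 = 0.267
C: (21 − 20.8)²/20.8 = 0.04/20.8 = 0.002
D: (26 − 21.6)²/21.6 = 19.36/21.6 = 0.896
The largest term is for A: 3.06.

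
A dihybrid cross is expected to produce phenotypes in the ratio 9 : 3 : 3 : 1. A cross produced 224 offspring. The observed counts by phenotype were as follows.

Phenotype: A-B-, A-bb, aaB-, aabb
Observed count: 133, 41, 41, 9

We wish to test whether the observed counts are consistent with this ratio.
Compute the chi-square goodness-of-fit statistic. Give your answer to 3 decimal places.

Ratio total = 16. Expected counts: 224×9/16 = 126, 224×3/16 = 42, 224×3/16 = 42, 224×1/16 = 14.
cat         O        E   (O−E)²/E
A-B-      133      126     0.3889
A-bb       41       42     0.0238
aaB-       41       42     0.0238
aabb        9       14     1.7857
Sum = 2.222

2.222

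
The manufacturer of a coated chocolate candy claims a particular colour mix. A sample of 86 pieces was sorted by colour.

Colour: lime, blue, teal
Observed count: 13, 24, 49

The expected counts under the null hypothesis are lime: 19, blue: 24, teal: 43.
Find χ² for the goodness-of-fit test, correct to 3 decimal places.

lime: (13 − 19)²/19 = 36/19 = 1.8947
blue: (24 − 24)²/24 = 0/24 = 0.0000
teal: (49 − 43)²/43 = 36/43 = 0.8372
Sum = 2.732

2.732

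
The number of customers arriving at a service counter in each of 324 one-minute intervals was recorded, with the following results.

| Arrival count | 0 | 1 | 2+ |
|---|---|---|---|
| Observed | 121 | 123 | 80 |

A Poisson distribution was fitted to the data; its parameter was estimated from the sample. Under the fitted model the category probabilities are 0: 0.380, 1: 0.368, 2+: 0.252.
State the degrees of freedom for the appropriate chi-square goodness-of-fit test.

1

There are k = 3 categories and 1 parameter estimated from the data, so df = 3 − 1 − 1 = 1.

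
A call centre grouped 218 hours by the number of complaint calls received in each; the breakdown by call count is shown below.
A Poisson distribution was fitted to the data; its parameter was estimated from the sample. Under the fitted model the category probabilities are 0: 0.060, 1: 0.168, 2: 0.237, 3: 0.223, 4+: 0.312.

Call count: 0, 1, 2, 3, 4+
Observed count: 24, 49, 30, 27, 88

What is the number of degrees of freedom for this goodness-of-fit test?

There are k = 5 categories and 1 parameter estimated from the data, so df = 5 − 1 − 1 = 3.

3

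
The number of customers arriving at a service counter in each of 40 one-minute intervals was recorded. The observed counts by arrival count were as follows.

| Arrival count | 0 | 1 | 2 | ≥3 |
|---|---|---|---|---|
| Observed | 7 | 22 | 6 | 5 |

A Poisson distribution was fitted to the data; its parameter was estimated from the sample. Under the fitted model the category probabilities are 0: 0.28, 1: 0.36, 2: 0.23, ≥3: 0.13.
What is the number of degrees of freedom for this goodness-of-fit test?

There are k = 4 categories and 1 parameter estimated from the data, so df = 4 − 1 − 1 = 2.

2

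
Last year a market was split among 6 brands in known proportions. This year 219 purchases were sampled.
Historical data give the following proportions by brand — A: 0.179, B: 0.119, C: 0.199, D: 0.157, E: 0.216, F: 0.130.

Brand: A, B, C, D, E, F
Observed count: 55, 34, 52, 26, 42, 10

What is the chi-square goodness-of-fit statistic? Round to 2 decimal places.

25.03

Expected counts E_i = n·p_i: 219×0.179 = 39.201, 219×0.119 = 26.061, 219×0.199 = 43.581, 219×0.157 = 34.383, 219×0.216 = 47.304, 219×0.130 = 28.47.
χ² = (55−39.201)²/39.201 + (34−26.061)²/26.061 + (52−43.581)²/43.581 + (26−34.383)²/34.383 + (42−47.304)²/47.304 + (10−28.47)²/28.47
   = 6.367 + 2.418 + 1.626 + 2.044 + 0.595 + 11.982
Sum = 25.03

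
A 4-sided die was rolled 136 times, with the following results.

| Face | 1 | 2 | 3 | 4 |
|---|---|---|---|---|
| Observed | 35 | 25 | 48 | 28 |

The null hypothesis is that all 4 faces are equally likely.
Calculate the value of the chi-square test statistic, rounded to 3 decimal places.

9.235

Under H₀ each category has probability 1/4, so each expected count is 136/4 = 34.
1: (35 − 34)²/34 = 1/34 = 0.0294
2: (25 − 34)²/34 = 81/34 = 2.3824
3: (48 − 34)²/34 = 196/34 = 5.7647
4: (28 − 34)²/34 = 36/34 = 1.0588
Sum = 9.235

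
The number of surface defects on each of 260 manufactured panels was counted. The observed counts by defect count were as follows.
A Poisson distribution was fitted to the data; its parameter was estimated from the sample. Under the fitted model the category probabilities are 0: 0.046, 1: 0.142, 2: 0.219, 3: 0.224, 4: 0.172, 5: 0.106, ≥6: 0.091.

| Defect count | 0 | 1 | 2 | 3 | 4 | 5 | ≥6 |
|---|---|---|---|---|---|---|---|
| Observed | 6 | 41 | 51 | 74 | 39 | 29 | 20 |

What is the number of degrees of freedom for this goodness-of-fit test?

There are k = 7 categories and 1 parameter estimated from the data, so df = 7 − 1 − 1 = 5.

5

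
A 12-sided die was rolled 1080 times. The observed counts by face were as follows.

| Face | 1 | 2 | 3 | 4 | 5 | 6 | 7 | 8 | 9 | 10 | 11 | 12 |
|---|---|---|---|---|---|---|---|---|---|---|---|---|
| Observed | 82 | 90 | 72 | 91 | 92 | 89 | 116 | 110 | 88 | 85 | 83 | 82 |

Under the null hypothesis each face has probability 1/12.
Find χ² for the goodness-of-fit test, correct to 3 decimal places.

17.911

Under H₀ each category has probability 1/12, so each expected count is 1080/12 = 90.
1: (82 − 90)²/90 = 64/90 = 0.7111
2: (90 − 90)²/90 = 0/90 = 0.0000
3: (72 − 90)²/90 = 324/90 = 3.6000
4: (91 − 90)²/90 = 1/90 = 0.0111
5: (92 − 90)²/90 = 4/90 = 0.0444
6: (89 − 90)²/90 = 1/90 = 0.0111
7: (116 − 90)²/90 = 676/90 = 7.5111
8: (110 − 90)²/90 = 400/90 = 4.4444
9: (88 − 90)²/90 = 4/90 = 0.0444
10: (85 − 90)²/90 = 25/90 = 0.2778
11: (83 − 90)²/90 = 49/90 = 0.5444
12: (82 − 90)²/90 = 64/90 = 0.7111
Sum = 17.911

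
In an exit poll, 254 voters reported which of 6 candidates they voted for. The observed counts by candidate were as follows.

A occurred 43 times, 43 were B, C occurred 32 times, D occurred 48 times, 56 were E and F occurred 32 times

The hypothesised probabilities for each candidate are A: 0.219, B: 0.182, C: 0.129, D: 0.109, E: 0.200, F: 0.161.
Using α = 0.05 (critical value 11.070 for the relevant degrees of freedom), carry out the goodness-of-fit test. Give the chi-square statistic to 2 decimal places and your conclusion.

20.48; reject

Expected counts E_i = n·p_i: 254×0.219 = 55.626, 254×0.182 = 46.228, 254×0.129 = 32.766, 254×0.109 = 27.686, 254×0.200 = 50.8, 254×0.161 = 40.894.
χ² = (43−55.626)²/55.626 + (43−46.228)²/46.228 + (32−32.766)²/32.766 + (48−27.686)²/27.686 + (56−50.8)²/50.8 + (32−40.894)²/40.894
   = 2.866 + 0.225 + 0.018 + 14.905 + 0.532 + 1.934
Sum = 20.48
df = 5. Since 20.48 > 11.070, we reject H₀.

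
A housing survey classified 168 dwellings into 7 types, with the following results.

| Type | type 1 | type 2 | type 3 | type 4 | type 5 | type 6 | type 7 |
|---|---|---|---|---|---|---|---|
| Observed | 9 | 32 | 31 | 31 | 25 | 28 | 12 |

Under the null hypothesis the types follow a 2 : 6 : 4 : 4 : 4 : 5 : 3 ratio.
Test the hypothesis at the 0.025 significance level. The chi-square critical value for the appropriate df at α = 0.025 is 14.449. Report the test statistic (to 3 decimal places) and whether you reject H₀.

Ratio total = 28. Expected counts: 168×2/28 = 12, 168×6/28 = 36, 168×4/28 = 24, 168×4/28 = 24, 168×4/28 = 24, 168×5/28 = 30, 168×3/28 = 18.
cat         O        E   (O−E)²/E
type 1      9       12     0.7500
type 2     32       36     0.4444
type 3     31       24     2.0417
type 4     31       24     2.0417
type 5     25       24     0.0417
type 6     28       30     0.1333
type 7     12       18     2.0000
Sum = 7.453
df = 6. Since 7.453 < 14.449, we do not reject H₀.

7.453; do not reject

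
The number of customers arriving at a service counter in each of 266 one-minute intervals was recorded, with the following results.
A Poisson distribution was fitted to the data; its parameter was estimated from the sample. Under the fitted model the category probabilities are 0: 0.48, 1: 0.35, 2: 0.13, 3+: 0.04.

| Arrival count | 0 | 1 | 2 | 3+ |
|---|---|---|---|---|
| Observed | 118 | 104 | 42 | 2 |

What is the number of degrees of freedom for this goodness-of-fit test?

2

There are k = 4 categories and 1 parameter estimated from the data, so df = 4 − 1 − 1 = 2.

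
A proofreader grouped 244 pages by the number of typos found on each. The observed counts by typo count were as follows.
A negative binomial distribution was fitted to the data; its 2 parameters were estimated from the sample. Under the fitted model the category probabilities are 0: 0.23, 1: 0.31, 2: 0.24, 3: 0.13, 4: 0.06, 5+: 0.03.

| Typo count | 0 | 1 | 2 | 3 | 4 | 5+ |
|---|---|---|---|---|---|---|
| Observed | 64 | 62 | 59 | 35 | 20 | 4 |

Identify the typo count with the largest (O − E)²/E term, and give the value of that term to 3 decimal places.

Expected counts E_i = n·p_i: 244×0.23 = 56.12, 244×0.31 = 75.64, 244×0.24 = 58.56, 244×0.13 = 31.72, 244×0.06 = 14.64, 244×0.03 = 7.32.
0: (64 − 56.12)²/56.12 = 62.0944/56.12 = 1.1065
1: (62 − 75.64)²/75.64 = 186.0496/75.64 = 2.4597
2: (59 − 58.56)²/58.56 = 0.1936/58.56 = 0.0033
3: (35 − 31.72)²/31.72 = 10.7584/31.72 = 0.3392
4: (20 − 14.64)²/14.64 = 28.7296/14.64 = 1.9624
5+: (4 − 7.32)²/7.32 = 11.0224/7.32 = 1.5058
The largest term is for 1: 2.460.

1, 2.460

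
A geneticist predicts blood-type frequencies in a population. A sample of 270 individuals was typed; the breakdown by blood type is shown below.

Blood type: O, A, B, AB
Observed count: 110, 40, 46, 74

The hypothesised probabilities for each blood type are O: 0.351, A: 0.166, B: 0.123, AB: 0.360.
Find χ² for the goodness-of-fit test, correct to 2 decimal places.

13.43

Expected counts E_i = n·p_i: 270×0.351 = 94.77, 270×0.166 = 44.82, 270×0.123 = 33.21, 270×0.360 = 97.2.
O: (110 − 94.77)²/94.77 = 231.9529/94.77 = 2.448
A: (40 − 44.82)²/44.82 = 23.2324/44.82 = 0.518
B: (46 − 33.21)²/33.21 = 163.5841/33.21 = 4.926
AB: (74 − 97.2)²/97.2 = 538.24/97.2 = 5.537
Sum = 13.43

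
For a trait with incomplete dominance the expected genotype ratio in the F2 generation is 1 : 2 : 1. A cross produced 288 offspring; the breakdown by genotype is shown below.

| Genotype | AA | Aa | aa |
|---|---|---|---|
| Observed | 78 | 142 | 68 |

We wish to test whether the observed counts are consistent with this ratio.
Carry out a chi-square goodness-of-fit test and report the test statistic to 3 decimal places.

Ratio total = 4. Expected counts: 288×1/4 = 72, 288×2/4 = 144, 288×1/4 = 72.
χ² = (78−72)²/72 + (142−144)²/144 + (68−72)²/72
   = 0.5000 + 0.0278 + 0.2222
Sum = 0.750

0.750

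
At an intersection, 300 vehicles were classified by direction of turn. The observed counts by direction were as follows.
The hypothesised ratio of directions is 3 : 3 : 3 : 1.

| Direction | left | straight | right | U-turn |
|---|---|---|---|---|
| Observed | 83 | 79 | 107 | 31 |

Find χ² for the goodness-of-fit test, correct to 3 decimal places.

Ratio total = 10. Expected counts: 300×3/10 = 90, 300×3/10 = 90, 300×3/10 = 90, 300×1/10 = 30.
left: (83 − 90)²/90 = 49/90 = 0.5444
straight: (79 − 90)²/90 = 121/90 = 1.3444
right: (107 − 90)²/90 = 289/90 = 3.2111
U-turn: (31 − 30)²/30 = 1/30 = 0.0333
Sum = 5.133

5.133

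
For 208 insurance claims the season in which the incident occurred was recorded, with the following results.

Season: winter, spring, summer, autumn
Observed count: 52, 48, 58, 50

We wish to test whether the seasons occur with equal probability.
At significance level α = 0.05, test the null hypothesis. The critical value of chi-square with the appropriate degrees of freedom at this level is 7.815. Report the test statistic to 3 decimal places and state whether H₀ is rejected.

Expected count for each of the 4 categories: 208/4 = 52.
χ² = (52−52)²/52 + (48−52)²/52 + (58−52)²/52 + (50−52)²/52
   = 0.0000 + 0.3077 + 0.6923 + 0.0769
Sum = 1.077
df = 3. Since 1.077 < 7.815, we do not reject H₀.

1.077; do not reject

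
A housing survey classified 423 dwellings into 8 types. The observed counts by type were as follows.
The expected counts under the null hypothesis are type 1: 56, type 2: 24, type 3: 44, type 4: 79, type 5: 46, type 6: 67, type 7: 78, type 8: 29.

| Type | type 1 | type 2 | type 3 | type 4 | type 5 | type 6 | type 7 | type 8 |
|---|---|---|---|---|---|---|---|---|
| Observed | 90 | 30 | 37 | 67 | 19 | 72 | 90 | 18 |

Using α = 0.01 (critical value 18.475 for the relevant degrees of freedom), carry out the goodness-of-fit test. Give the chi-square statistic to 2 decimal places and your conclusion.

cat         O        E   (O−E)²/E
type 1     90       56     20.643
type 2     30       24      1.500
type 3     37       44      1.114
type 4     67       79      1.823
type 5     19       46     15.848
type 6     72       67      0.373
type 7     90       78      1.846
type 8     18       29      4.172
Sum = 47.32
df = 7. Since 47.32 > 18.475, we reject H₀.

47.32; reject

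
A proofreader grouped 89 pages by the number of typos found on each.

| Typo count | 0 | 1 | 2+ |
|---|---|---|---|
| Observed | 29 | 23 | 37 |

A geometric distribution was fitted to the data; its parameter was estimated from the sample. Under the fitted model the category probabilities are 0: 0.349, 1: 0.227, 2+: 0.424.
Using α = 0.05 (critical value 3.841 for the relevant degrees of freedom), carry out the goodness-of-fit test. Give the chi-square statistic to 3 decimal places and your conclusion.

0.538; do not reject

Expected counts E_i = n·p_i: 89×0.349 = 31.061, 89×0.227 = 20.203, 89×0.424 = 37.736.
χ² = (29−31.061)²/31.061 + (23−20.203)²/20.203 + (37−37.736)²/37.736
   = 0.1368 + 0.3872 + 0.0144
Sum = 0.538
df = 1. Since 0.538 < 3.841, we do not reject H₀.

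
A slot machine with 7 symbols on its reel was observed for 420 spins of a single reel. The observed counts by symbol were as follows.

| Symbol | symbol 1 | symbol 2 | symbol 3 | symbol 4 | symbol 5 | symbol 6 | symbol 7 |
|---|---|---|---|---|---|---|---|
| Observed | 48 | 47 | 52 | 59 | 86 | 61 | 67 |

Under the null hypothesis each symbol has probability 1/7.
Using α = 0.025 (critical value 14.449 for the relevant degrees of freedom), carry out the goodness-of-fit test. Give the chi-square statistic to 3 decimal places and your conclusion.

Expected count for each of the 7 categories: 420/7 = 60.
χ² = (48−60)²/60 + (47−60)²/60 + (52−60)²/60 + (59−60)²/60 + (86−60)²/60 + (61−60)²/60 + (67−60)²/60
   = 2.4000 + 2.8167 + 1.0667 + 0.0167 + 11.2667 + 0.0167 + 0.8167
Sum = 18.400
df = 6. Since 18.400 > 14.449, we reject H₀.

18.400; reject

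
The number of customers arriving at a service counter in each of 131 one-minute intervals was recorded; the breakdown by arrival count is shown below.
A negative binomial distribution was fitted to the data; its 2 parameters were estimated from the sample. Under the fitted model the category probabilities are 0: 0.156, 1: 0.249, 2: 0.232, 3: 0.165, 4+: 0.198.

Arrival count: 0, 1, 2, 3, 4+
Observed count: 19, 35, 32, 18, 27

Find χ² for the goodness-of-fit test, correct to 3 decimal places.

Expected counts E_i = n·p_i: 131×0.156 = 20.436, 131×0.249 = 32.619, 131×0.232 = 30.392, 131×0.165 = 21.615, 131×0.198 = 25.938.
cat         O        E   (O−E)²/E
0          19   20.436     0.1009
1          35   32.619     0.1738
2          32   30.392     0.0851
3          18   21.615     0.6046
4+         27   25.938     0.0435
Sum = 1.008

1.008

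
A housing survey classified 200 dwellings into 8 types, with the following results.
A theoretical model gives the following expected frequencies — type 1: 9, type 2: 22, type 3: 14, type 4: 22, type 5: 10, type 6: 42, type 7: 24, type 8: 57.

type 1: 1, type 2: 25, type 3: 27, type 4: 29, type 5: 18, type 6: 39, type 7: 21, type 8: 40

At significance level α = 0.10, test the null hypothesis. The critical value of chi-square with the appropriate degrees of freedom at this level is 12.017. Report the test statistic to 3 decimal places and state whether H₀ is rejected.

33.878; reject

type 1: (1 − 9)²/9 = 64/9 = 7.1111
type 2: (25 − 22)²/22 = 9/22 = 0.4091
type 3: (27 − 14)²/14 = 169/14 = 12.0714
type 4: (29 − 22)²/22 = 49/22 = 2.2273
type 5: (18 − 10)²/10 = 64/10 = 6.4000
type 6: (39 − 42)²/42 = 9/42 = 0.2143
type 7: (21 − 24)²/24 = 9/24 = 0.3750
type 8: (40 − 57)²/57 = 289/57 = 5.0702
Sum = 33.878
df = 7. Since 33.878 > 12.017, we reject H₀.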